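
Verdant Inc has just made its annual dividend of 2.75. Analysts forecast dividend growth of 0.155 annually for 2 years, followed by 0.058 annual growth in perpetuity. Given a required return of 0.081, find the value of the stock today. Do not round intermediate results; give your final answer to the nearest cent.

150.49

D_1 = 3.17625
D_2 = 3.66857
Terminal value at year 2: TV = D_2×(1+g_2)/(r−g_2) = 3.88135/0.023 = 168.75416
P_0 = D_1/(1+r)^1 + D_2/(1+r)^2 + TV/(1+r)^2
    = 2.93825 + 3.13939 + 144.41194 = 150.48958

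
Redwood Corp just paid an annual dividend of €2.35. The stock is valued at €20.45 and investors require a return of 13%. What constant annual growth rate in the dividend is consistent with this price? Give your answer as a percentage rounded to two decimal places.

P = D₀(1+g)/(r−g) ⇒ P(r−g) = D₀(1+g) ⇒ g(P+D₀) = P·r − D₀
g = (P·r − D₀)/(P + D₀) = (€20.45×0.13 − €2.35) / (€20.45 + €2.35) = 0.013531

1.35%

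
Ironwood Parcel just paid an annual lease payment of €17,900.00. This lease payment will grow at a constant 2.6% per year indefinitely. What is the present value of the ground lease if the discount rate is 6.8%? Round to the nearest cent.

€437271.43

D₁ = D₀ × (1 + g) = €17,900.00 × 1.026 = €18,365.4000
Growing perpetuity: P = D₁ / (r − g) = €18,365.4000 / (0.068 − 0.026) = €437,271.43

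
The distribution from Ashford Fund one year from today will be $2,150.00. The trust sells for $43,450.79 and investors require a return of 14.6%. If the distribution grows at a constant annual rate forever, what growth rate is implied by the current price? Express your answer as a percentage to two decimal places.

P = D₁/(r−g) ⇒ g = r − D₁/P = 0.146 − $2,150.00/$43,450.79 = 0.096519

9.65%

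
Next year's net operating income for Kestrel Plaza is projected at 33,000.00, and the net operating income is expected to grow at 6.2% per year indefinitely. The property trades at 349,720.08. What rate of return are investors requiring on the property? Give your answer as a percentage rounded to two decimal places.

P = D₁/(r − g) ⇒ r = D₁/P + g = 33,000.0000/349,720.08 + 0.062 = 0.094361 + 0.062 = 0.156361

15.64%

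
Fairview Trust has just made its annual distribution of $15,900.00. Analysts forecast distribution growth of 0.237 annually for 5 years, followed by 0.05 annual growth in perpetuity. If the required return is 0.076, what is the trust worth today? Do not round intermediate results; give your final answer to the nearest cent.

D_1 = 19668.30000
D_2 = 24329.68710
D_3 = 30095.82294
D_4 = 37228.53298
D_5 = 46051.69530
Terminal value at year 5: TV = D_5×(1+g_2)/(r−g_2) = 48354.28006/0.026 = 1859780.00235
P_0 = D_1/(1+r)^1 + D_2/(1+r)^2 + D_3/(1+r)^3 + D_4/(1+r)^4 + D_5/(1+r)^5 + TV/(1+r)^5
    = 18279.08922 + 21014.15740 + 24158.46906 + 27773.25857 + 31928.92273 + 1289437.26398 = 1412591.16096

$1412591.16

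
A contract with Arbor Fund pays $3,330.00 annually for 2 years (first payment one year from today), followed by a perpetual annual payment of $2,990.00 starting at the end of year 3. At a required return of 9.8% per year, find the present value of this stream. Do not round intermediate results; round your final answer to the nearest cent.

$31101.87

PV of 2-year annuity: $3,330.00 × [1 − (1+0.098)^−2] / 0.098 = 5794.88787
Perpetuity value at year 2: $2,990.00 / 0.098 = 30510.20408
PV of perpetuity: 30510.20408 / (1+0.098)^2 = 25306.98644
Total PV = 5794.88787 + 25306.98644 = 31101.87431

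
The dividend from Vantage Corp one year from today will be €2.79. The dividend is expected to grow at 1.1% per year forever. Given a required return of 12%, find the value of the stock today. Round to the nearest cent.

Growing perpetuity: P = D₁ / (r − g) = €2.7900 / (0.12 − 0.011) = €25.60

€25.60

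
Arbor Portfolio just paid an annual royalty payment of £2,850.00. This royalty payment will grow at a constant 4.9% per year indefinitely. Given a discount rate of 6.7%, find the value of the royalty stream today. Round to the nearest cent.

£166091.67

D₁ = D₀ × (1 + g) = £2,850.00 × 1.049 = £2,989.6500
Growing perpetuity: P = D₁ / (r − g) = £2,989.6500 / (0.067 − 0.049) = £166,091.67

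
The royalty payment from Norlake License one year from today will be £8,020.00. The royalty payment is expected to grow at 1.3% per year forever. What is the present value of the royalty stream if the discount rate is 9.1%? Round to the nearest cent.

Growing perpetuity: P = D₁ / (r − g) = £8,020.0000 / (0.091 − 0.013) = £102,820.51

£102820.51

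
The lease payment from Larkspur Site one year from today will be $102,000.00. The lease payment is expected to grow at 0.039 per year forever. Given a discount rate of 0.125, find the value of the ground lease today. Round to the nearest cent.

$1186046.51

Growing perpetuity: P = D₁ / (r − g) = $102,000.0000 / (0.125 − 0.039) = $1,186,046.51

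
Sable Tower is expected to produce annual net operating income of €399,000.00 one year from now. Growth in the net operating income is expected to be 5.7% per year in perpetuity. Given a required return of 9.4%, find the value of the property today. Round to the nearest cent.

€10783783.78

Growing perpetuity: P = D₁ / (r − g) = €399,000.0000 / (0.094 − 0.057) = €10,783,783.78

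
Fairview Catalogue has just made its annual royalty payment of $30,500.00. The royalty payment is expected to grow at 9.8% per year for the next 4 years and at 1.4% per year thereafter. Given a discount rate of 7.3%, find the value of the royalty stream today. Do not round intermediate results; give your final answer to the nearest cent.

$704046.61

D_1 = 33489.00000
D_2 = 36770.92200
D_3 = 40374.47236
D_4 = 44331.17065
Terminal value at year 4: TV = D_4×(1+g_2)/(r−g_2) = 44951.80704/0.059 = 761895.03451
P_0 = D_1/(1+r)^1 + D_2/(1+r)^2 + D_3/(1+r)^3 + D_4/(1+r)^4 + TV/(1+r)^4
    = 31210.62442 + 31937.80579 + 32681.92987 + 33443.39143 + 574772.86284 = 704046.61435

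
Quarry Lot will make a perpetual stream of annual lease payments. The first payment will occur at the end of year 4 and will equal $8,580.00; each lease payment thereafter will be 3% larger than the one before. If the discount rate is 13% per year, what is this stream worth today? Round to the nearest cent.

$59463.70

Value at end of year 3: C₁ / (r − g) = $8,580.00 / (0.13 − 0.03) = $85,800.0000
Discount to today: PV = $85,800.0000 / (1 + 0.13)^3 = $85,800.0000 / 1.442897 = $59,463.70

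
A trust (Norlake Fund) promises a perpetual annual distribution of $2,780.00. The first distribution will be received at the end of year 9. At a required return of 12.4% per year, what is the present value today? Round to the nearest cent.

$8800.20

Value at end of year 8: C / r = $2,780.00 / 0.124 = $22,419.3548
Discount to today: PV = $22,419.3548 / (1 + 0.124)^8 = $22,419.3548 / 2.547596 = $8,800.20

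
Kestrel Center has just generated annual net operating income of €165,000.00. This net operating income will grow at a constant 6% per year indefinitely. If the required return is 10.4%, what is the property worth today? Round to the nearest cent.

€3975000.00

D₁ = D₀ × (1 + g) = €165,000.00 × 1.06 = €174,900.0000
Growing perpetuity: P = D₁ / (r − g) = €174,900.0000 / (0.104 − 0.06) = €3,975,000.00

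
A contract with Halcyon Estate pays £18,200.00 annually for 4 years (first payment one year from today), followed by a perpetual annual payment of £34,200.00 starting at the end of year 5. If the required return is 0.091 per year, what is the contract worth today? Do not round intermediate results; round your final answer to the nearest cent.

PV of 4-year annuity: £18,200.00 × [1 − (1+0.091)^−4] / 0.091 = 58833.71255
Perpetuity value at year 4: £34,200.00 / 0.091 = 375824.17582
PV of perpetuity: 375824.17582 / (1+0.091)^4 = 265268.51818
Total PV = 58833.71255 + 265268.51818 = 324102.23073

£324102.23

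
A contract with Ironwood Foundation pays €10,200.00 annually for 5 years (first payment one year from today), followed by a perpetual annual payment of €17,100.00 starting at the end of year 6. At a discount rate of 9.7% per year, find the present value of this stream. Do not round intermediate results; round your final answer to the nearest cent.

€149930.53

PV of 5-year annuity: €10,200.00 × [1 − (1+0.097)^−5] / 0.097 = 38964.19437
Perpetuity value at year 5: €17,100.00 / 0.097 = 176288.65979
PV of perpetuity: 176288.65979 / (1+0.097)^5 = 110966.33395
Total PV = 38964.19437 + 110966.33395 = 149930.52831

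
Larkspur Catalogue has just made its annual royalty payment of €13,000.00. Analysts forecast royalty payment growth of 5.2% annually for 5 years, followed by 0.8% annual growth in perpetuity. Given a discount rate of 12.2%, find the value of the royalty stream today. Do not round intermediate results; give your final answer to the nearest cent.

D_1 = 13676.00000
D_2 = 14387.15200
D_3 = 15135.28390
D_4 = 15922.31867
D_5 = 16750.27924
Terminal value at year 5: TV = D_5×(1+g_2)/(r−g_2) = 16884.28147/0.114 = 148107.73221
P_0 = D_1/(1+r)^1 + D_2/(1+r)^2 + D_3/(1+r)^3 + D_4/(1+r)^4 + D_5/(1+r)^5 + TV/(1+r)^5
    = 12188.94831 + 11428.49699 + 10715.48915 + 10046.96487 + 9420.14888 + 83293.94803 = 137093.99623

€137094.00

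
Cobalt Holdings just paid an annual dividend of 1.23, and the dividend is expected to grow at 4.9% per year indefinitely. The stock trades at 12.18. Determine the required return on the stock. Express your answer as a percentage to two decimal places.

15.49%

D₁ = 1.23 × 1.049 = 1.2903
P = D₁/(r − g) ⇒ r = D₁/P + g = 1.2903/12.18 + 0.049 = 0.105933 + 0.049 = 0.154933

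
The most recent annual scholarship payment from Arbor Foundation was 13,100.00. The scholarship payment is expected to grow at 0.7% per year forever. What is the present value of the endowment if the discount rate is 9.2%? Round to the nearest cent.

155196.47

D₁ = D₀ × (1 + g) = 13,100.00 × 1.007 = 13,191.7000
Growing perpetuity: P = D₁ / (r − g) = 13,191.7000 / (0.092 − 0.007) = 155,196.47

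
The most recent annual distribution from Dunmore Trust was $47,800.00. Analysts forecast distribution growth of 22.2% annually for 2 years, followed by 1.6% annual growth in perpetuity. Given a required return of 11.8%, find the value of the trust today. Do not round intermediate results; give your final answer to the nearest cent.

D_1 = 58411.60000
D_2 = 71378.97520
Terminal value at year 2: TV = D_2×(1+g_2)/(r−g_2) = 72521.03880/0.102 = 710990.57650
P_0 = D_1/(1+r)^1 + D_2/(1+r)^2 + TV/(1+r)^2
    = 52246.51163 + 57106.65224 + 568827.04589 = 678180.20976

$678180.21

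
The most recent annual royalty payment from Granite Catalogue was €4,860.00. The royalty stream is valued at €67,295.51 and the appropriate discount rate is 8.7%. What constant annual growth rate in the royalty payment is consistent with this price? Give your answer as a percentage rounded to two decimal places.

1.38%

P = D₀(1+g)/(r−g) ⇒ P(r−g) = D₀(1+g) ⇒ g(P+D₀) = P·r − D₀
g = (P·r − D₀)/(P + D₀) = (€67,295.51×0.087 − €4,860.00) / (€67,295.51 + €4,860.00) = 0.013786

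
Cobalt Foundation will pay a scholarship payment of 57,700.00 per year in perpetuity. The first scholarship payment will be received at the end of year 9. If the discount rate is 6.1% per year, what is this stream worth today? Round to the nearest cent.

589010.32

Value at end of year 8: C / r = 57,700.00 / 0.061 = 945,901.6393
Discount to today: PV = 945,901.6393 / (1 + 0.061)^8 = 945,901.6393 / 1.605917 = 589,010.32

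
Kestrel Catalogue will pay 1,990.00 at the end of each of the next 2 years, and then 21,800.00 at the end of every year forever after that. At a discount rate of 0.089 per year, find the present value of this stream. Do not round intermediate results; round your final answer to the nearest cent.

210048.50

PV of 2-year annuity: 1,990.00 × [1 − (1+0.089)^−2] / 0.089 = 3505.38527
Perpetuity value at year 2: 21,800.00 / 0.089 = 244943.82022
PV of perpetuity: 244943.82022 / (1+0.089)^2 = 206543.11731
Total PV = 3505.38527 + 206543.11731 = 210048.50258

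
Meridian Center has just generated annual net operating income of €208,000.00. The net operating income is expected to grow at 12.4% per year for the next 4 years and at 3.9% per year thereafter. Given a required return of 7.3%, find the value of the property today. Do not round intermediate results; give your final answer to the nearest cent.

D_1 = 233792.00000
D_2 = 262782.20800
D_3 = 295367.20179
D_4 = 331992.73481
Terminal value at year 4: TV = D_4×(1+g_2)/(r−g_2) = 344940.45147/0.034 = 10145307.39623
P_0 = D_1/(1+r)^1 + D_2/(1+r)^2 + D_3/(1+r)^3 + D_4/(1+r)^4 + TV/(1+r)^4
    = 217886.30009 + 228242.49889 + 239090.93080 + 250454.99182 + 7653609.89697 = 8589284.61856

€8589284.62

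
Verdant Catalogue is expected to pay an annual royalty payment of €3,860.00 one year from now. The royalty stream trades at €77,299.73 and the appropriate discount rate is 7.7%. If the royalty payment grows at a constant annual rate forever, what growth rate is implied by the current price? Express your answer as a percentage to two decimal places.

P = D₁/(r−g) ⇒ g = r − D₁/P = 0.077 − €3,860.00/€77,299.73 = 0.027065

2.71%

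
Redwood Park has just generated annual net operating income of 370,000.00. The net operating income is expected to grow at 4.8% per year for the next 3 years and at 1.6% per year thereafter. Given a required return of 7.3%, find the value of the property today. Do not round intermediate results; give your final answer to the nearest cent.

7203839.32

D_1 = 387760.00000
D_2 = 406372.48000
D_3 = 425878.35904
Terminal value at year 3: TV = D_3×(1+g_2)/(r−g_2) = 432692.41278/0.057 = 7591094.96113
P_0 = D_1/(1+r)^1 + D_2/(1+r)^2 + D_3/(1+r)^3 + TV/(1+r)^3
    = 361379.31034 + 352959.47553 + 344735.81580 + 6144764.71671 = 7203839.31838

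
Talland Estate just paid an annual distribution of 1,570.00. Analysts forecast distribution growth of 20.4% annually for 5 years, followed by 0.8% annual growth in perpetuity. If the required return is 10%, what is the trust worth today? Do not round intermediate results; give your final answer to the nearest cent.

D_1 = 1890.28000
D_2 = 2275.89712
D_3 = 2740.18013
D_4 = 3299.17688
D_5 = 3972.20896
Terminal value at year 5: TV = D_5×(1+g_2)/(r−g_2) = 4003.98663/0.092 = 43521.59385
P_0 = D_1/(1+r)^1 + D_2/(1+r)^2 + D_3/(1+r)^3 + D_4/(1+r)^4 + D_5/(1+r)^5 + TV/(1+r)^5
    = 1718.43636 + 1880.90671 + 2058.73789 + 2253.38220 + 2466.42924 + 27023.48564 = 37401.37805

37401.38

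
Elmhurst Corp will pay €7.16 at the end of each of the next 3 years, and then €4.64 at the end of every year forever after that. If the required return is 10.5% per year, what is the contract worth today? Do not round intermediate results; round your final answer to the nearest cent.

€50.40

PV of 3-year annuity: €7.16 × [1 − (1+0.105)^−3] / 0.105 = 17.65028
Perpetuity value at year 3: €4.64 / 0.105 = 44.19048
PV of perpetuity: 44.19048 / (1+0.105)^3 = 32.75230
Total PV = 17.65028 + 32.75230 = 50.40259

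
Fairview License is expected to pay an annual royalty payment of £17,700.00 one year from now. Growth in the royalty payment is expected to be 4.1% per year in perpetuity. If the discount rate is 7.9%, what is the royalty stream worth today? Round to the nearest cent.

£465789.47

Growing perpetuity: P = D₁ / (r − g) = £17,700.0000 / (0.079 − 0.041) = £465,789.47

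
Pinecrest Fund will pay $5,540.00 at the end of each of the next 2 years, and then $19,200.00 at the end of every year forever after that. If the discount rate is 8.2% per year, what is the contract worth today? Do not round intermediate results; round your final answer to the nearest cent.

$209853.58

PV of 2-year annuity: $5,540.00 × [1 − (1+0.082)^−2] / 0.082 = 9852.26236
Perpetuity value at year 2: $19,200.00 / 0.082 = 234146.34146
PV of perpetuity: 234146.34146 / (1+0.082)^2 = 200001.31668
Total PV = 9852.26236 + 200001.31668 = 209853.57904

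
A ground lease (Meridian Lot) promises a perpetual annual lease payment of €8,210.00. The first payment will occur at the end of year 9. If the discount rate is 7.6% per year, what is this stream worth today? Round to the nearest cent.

Value at end of year 8: C / r = €8,210.00 / 0.076 = €108,026.3158
Discount to today: PV = €108,026.3158 / (1 + 0.076)^8 = €108,026.3158 / 1.796794 = €60,121.72

€60121.72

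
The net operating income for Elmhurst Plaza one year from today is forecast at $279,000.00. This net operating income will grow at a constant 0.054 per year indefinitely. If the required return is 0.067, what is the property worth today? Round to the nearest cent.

$21461538.46

Growing perpetuity: P = D₁ / (r − g) = $279,000.0000 / (0.067 − 0.054) = $21,461,538.46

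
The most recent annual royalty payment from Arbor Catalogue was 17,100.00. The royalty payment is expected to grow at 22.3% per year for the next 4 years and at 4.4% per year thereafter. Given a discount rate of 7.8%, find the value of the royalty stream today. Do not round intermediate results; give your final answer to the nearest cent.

964566.64

D_1 = 20913.30000
D_2 = 25576.96590
D_3 = 31280.62930
D_4 = 38256.20963
Terminal value at year 4: TV = D_4×(1+g_2)/(r−g_2) = 39939.48285/0.034 = 1174690.67213
P_0 = D_1/(1+r)^1 + D_2/(1+r)^2 + D_3/(1+r)^3 + D_4/(1+r)^4 + TV/(1+r)^4
    = 19400.09276 + 22009.56721 + 24970.03775 + 28328.71630 + 869858.22988 = 964566.64390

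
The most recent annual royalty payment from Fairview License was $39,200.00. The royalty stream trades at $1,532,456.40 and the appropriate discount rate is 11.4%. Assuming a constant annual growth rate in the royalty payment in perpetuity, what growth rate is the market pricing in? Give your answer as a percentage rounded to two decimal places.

8.62%

P = D₀(1+g)/(r−g) ⇒ P(r−g) = D₀(1+g) ⇒ g(P+D₀) = P·r − D₀
g = (P·r − D₀)/(P + D₀) = ($1,532,456.40×0.114 − $39,200.00) / ($1,532,456.40 + $39,200.00) = 0.086215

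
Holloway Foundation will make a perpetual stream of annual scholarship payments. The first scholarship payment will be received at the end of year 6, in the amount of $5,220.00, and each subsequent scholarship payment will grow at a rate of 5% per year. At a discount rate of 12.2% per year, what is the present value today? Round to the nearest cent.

Value at end of year 5: C₁ / (r − g) = $5,220.00 / (0.122 − 0.05) = $72,500.0000
Discount to today: PV = $72,500.0000 / (1 + 0.122)^5 = $72,500.0000 / 1.778133 = $40,773.10

$40773.10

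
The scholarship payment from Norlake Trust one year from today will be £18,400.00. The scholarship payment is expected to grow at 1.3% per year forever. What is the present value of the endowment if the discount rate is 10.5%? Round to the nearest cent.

£200000.00

Growing perpetuity: P = D₁ / (r − g) = £18,400.0000 / (0.105 − 0.013) = £200,000.00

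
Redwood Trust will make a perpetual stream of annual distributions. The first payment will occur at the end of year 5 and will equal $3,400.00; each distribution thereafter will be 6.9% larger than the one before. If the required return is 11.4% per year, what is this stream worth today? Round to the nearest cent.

$49059.78

Value at end of year 4: C₁ / (r − g) = $3,400.00 / (0.114 − 0.069) = $75,555.5556
Discount to today: PV = $75,555.5556 / (1 + 0.114)^4 = $75,555.5556 / 1.540071 = $49,059.78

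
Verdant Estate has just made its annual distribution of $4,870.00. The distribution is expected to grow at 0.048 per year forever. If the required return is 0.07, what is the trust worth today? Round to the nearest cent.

$231989.09

D₁ = D₀ × (1 + g) = $4,870.00 × 1.048 = $5,103.7600
Growing perpetuity: P = D₁ / (r − g) = $5,103.7600 / (0.07 − 0.048) = $231,989.09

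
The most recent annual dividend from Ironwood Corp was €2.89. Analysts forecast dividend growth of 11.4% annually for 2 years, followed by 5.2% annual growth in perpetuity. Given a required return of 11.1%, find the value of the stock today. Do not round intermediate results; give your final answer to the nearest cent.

€57.61

D_1 = 3.21946
D_2 = 3.58648
Terminal value at year 2: TV = D_2×(1+g_2)/(r−g_2) = 3.77298/0.059 = 63.94873
P_0 = D_1/(1+r)^1 + D_2/(1+r)^2 + TV/(1+r)^2
    = 2.89780 + 2.90563 + 51.80884 = 57.61227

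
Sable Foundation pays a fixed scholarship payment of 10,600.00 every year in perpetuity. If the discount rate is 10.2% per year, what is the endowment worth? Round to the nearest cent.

103921.57

Level perpetuity: PV = C / r = 10,600.00 / 0.102 = 103,921.57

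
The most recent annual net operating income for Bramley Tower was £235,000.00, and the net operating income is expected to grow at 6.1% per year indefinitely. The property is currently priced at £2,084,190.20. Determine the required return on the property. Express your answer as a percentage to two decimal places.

18.06%

D₁ = £235,000.00 × 1.061 = £249,335.0000
P = D₁/(r − g) ⇒ r = D₁/P + g = £249,335.0000/£2,084,190.20 + 0.061 = 0.119632 + 0.061 = 0.180632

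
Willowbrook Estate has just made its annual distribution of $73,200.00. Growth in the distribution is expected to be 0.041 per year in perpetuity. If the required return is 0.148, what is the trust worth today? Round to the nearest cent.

$712160.75

D₁ = D₀ × (1 + g) = $73,200.00 × 1.041 = $76,201.2000
Growing perpetuity: P = D₁ / (r − g) = $76,201.2000 / (0.148 − 0.041) = $712,160.75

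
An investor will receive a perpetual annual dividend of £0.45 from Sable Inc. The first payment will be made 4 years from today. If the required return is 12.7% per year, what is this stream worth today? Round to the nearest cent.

£2.48

Value at end of year 3: C / r = £0.45 / 0.127 = £3.5433
Discount to today: PV = £3.5433 / (1 + 0.127)^3 = £3.5433 / 1.431435 = £2.48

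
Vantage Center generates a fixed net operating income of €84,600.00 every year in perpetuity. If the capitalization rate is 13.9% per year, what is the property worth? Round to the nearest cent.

Level perpetuity: PV = C / r = €84,600.00 / 0.139 = €608,633.09

€608633.09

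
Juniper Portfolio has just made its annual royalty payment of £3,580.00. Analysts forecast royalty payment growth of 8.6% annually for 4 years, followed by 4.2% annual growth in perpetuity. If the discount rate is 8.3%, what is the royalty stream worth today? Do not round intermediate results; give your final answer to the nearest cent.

£106416.17

D_1 = 3887.88000
D_2 = 4222.23768
D_3 = 4585.35012
D_4 = 4979.69023
Terminal value at year 4: TV = D_4×(1+g_2)/(r−g_2) = 5188.83722/0.041 = 126557.00538
P_0 = D_1/(1+r)^1 + D_2/(1+r)^2 + D_3/(1+r)^3 + D_4/(1+r)^4 + TV/(1+r)^4
    = 3589.91690 + 3599.86127 + 3609.83318 + 3619.83272 + 91996.72421 = 106416.16827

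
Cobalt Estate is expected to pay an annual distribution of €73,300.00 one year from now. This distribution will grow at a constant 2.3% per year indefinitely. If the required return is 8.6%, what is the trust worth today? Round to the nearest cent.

€1163492.06

Growing perpetuity: P = D₁ / (r − g) = €73,300.0000 / (0.086 − 0.023) = €1,163,492.06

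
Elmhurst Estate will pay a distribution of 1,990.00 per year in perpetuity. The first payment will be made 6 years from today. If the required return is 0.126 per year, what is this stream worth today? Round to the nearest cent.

8725.51

Value at end of year 5: C / r = 1,990.00 / 0.126 = 15,793.6508
Discount to today: PV = 15,793.6508 / (1 + 0.126)^5 = 15,793.6508 / 1.810056 = 8,725.51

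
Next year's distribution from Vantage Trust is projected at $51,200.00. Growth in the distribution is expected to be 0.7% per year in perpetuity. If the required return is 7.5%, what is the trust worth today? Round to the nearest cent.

Growing perpetuity: P = D₁ / (r − g) = $51,200.0000 / (0.075 − 0.007) = $752,941.18

$752941.18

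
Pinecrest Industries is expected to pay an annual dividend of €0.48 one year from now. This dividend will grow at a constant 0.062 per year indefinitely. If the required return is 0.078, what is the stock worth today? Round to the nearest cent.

€30.00

Growing perpetuity: P = D₁ / (r − g) = €0.4800 / (0.078 − 0.062) = €30.00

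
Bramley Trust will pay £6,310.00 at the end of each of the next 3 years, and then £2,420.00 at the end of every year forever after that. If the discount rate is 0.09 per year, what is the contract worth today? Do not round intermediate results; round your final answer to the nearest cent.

PV of 3-year annuity: £6,310.00 × [1 − (1+0.09)^−3] / 0.09 = 15972.46934
Perpetuity value at year 3: £2,420.00 / 0.09 = 26888.88889
PV of perpetuity: 26888.88889 / (1+0.09)^3 = 20763.15580
Total PV = 15972.46934 + 20763.15580 = 36735.62514

£36735.63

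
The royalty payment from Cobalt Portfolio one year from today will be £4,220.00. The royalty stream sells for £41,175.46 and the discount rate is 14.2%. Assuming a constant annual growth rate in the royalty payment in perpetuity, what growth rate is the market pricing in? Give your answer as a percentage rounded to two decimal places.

P = D₁/(r−g) ⇒ g = r − D₁/P = 0.142 − £4,220.00/£41,175.46 = 0.039512

3.95%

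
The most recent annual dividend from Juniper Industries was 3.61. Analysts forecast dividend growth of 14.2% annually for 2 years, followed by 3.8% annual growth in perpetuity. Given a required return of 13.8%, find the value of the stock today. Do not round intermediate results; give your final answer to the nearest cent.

D_1 = 4.12262
D_2 = 4.70803
Terminal value at year 2: TV = D_2×(1+g_2)/(r−g_2) = 4.88694/0.1 = 48.86937
P_0 = D_1/(1+r)^1 + D_2/(1+r)^2 + TV/(1+r)^2
    = 3.62269 + 3.63542 + 37.73569 = 44.99380

44.99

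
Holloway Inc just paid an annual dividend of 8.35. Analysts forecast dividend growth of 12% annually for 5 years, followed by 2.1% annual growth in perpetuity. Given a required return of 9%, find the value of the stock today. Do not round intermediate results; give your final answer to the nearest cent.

186.85

D_1 = 9.35200
D_2 = 10.47424
D_3 = 11.73115
D_4 = 13.13889
D_5 = 14.71555
Terminal value at year 5: TV = D_5×(1+g_2)/(r−g_2) = 15.02458/0.069 = 217.74753
P_0 = D_1/(1+r)^1 + D_2/(1+r)^2 + D_3/(1+r)^3 + D_4/(1+r)^4 + D_5/(1+r)^5 + TV/(1+r)^5
    = 8.57982 + 8.81596 + 9.05860 + 9.30792 + 9.56410 + 141.52095 = 186.84735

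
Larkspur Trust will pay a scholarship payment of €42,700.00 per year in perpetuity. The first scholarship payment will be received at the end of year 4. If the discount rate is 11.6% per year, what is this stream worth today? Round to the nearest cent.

€264836.17

Value at end of year 3: C / r = €42,700.00 / 0.116 = €368,103.4483
Discount to today: PV = €368,103.4483 / (1 + 0.116)^3 = €368,103.4483 / 1.389929 = €264,836.17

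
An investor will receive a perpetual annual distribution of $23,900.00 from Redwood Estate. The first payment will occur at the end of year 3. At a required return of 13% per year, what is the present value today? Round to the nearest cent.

$143978.51

Value at end of year 2: C / r = $23,900.00 / 0.13 = $183,846.1538
Discount to today: PV = $183,846.1538 / (1 + 0.13)^2 = $183,846.1538 / 1.276900 = $143,978.51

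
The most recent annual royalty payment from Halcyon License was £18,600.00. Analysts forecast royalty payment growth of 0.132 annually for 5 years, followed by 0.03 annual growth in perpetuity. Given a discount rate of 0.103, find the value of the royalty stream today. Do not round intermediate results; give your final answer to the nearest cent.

£399398.61

D_1 = 21055.20000
D_2 = 23834.48640
D_3 = 26980.63860
D_4 = 30542.08290
D_5 = 34573.63784
Terminal value at year 5: TV = D_5×(1+g_2)/(r−g_2) = 35610.84698/0.073 = 487819.82163
P_0 = D_1/(1+r)^1 + D_2/(1+r)^2 + D_3/(1+r)^3 + D_4/(1+r)^4 + D_5/(1+r)^5 + TV/(1+r)^5
    = 19089.02992 + 19590.91738 + 20106.00043 + 20634.62601 + 21177.15017 + 298800.88597 = 399398.60987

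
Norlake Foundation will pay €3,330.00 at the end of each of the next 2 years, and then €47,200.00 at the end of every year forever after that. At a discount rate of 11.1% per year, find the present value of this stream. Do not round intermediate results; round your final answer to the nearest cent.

€350196.47

PV of 2-year annuity: €3,330.00 × [1 − (1+0.111)^−2] / 0.111 = 5695.13927
Perpetuity value at year 2: €47,200.00 / 0.111 = 425225.22523
PV of perpetuity: 425225.22523 / (1+0.111)^2 = 344501.32925
Total PV = 5695.13927 + 344501.32925 = 350196.46852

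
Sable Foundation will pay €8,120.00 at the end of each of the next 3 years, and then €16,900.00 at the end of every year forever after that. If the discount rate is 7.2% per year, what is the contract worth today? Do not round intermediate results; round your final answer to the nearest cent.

€211764.66

PV of 3-year annuity: €8,120.00 × [1 − (1+0.072)^−3] / 0.072 = 21231.81916
Perpetuity value at year 3: €16,900.00 / 0.072 = 234722.22222
PV of perpetuity: 234722.22222 / (1+0.072)^3 = 190532.84491
Total PV = 21231.81916 + 190532.84491 = 211764.66407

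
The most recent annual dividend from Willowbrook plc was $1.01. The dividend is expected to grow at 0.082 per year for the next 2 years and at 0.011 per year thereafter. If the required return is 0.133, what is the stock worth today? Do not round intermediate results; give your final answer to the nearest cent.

$9.52

D_1 = 1.09282
D_2 = 1.18243
Terminal value at year 2: TV = D_2×(1+g_2)/(r−g_2) = 1.19544/0.122 = 9.79867
P_0 = D_1/(1+r)^1 + D_2/(1+r)^2 + TV/(1+r)^2
    = 0.96454 + 0.92112 + 7.63321 = 9.51887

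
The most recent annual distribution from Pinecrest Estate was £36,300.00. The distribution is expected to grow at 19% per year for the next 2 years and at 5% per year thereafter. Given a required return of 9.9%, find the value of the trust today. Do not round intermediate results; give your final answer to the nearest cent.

£993873.52

D_1 = 43197.00000
D_2 = 51404.43000
Terminal value at year 2: TV = D_2×(1+g_2)/(r−g_2) = 53974.65150/0.049 = 1101523.50000
P_0 = D_1/(1+r)^1 + D_2/(1+r)^2 + TV/(1+r)^2
    = 39305.73248 + 42560.34728 + 912007.44162 = 993873.52138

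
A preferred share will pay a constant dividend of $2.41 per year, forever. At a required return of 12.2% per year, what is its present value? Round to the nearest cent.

Level perpetuity: PV = C / r = $2.41 / 0.122 = $19.75

$19.75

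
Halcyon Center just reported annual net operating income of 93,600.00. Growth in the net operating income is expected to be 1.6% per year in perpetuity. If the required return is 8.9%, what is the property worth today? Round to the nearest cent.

D₁ = D₀ × (1 + g) = 93,600.00 × 1.016 = 95,097.6000
Growing perpetuity: P = D₁ / (r − g) = 95,097.6000 / (0.089 − 0.016) = 1,302,706.85

1302706.85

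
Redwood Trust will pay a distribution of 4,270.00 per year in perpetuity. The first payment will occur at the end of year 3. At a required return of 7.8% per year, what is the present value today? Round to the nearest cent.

Value at end of year 2: C / r = 4,270.00 / 0.078 = 54,743.5897
Discount to today: PV = 54,743.5897 / (1 + 0.078)^2 = 54,743.5897 / 1.162084 = 47,108.12

47108.12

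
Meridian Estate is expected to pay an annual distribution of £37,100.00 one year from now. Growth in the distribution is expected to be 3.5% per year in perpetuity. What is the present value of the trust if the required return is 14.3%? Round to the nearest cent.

Growing perpetuity: P = D₁ / (r − g) = £37,100.0000 / (0.143 − 0.035) = £343,518.52

£343518.52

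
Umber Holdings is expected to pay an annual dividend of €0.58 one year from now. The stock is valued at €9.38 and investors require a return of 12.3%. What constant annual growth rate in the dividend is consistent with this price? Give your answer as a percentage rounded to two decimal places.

6.12%

P = D₁/(r−g) ⇒ g = r − D₁/P = 0.123 − €0.58/€9.38 = 0.061166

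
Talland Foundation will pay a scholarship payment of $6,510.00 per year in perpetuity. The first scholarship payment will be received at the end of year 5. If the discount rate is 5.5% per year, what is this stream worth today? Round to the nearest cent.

Value at end of year 4: C / r = $6,510.00 / 0.055 = $118,363.6364
Discount to today: PV = $118,363.6364 / (1 + 0.055)^4 = $118,363.6364 / 1.238825 = $95,545.11

$95545.11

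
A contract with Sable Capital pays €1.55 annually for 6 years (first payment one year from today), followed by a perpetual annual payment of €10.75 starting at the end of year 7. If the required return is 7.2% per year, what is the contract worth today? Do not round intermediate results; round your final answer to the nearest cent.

€105.72

PV of 6-year annuity: €1.55 × [1 − (1+0.072)^−6] / 0.072 = 7.34274
Perpetuity value at year 6: €10.75 / 0.072 = 149.30556
PV of perpetuity: 149.30556 / (1+0.072)^6 = 98.38010
Total PV = 7.34274 + 98.38010 = 105.72284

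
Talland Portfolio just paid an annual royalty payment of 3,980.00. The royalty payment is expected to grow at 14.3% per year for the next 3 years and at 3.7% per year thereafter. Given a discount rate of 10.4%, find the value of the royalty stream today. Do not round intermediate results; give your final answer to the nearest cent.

81166.22

D_1 = 4549.14000
D_2 = 5199.66702
D_3 = 5943.21940
Terminal value at year 3: TV = D_3×(1+g_2)/(r−g_2) = 6163.11852/0.067 = 91986.84361
P_0 = D_1/(1+r)^1 + D_2/(1+r)^2 + D_3/(1+r)^3 + TV/(1+r)^3
    = 4120.59783 + 4266.16242 + 4416.86925 + 68362.58821 = 81166.21771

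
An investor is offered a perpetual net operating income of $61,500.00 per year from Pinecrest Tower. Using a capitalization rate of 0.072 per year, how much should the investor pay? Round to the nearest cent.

$854166.67

Level perpetuity: PV = C / r = $61,500.00 / 0.072 = $854,166.67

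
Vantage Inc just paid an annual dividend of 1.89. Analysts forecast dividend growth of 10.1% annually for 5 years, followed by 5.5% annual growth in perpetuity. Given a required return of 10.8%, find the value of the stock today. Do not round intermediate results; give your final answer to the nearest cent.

45.72

D_1 = 2.08089
D_2 = 2.29106
D_3 = 2.52246
D_4 = 2.77723
D_5 = 3.05772
Terminal value at year 5: TV = D_5×(1+g_2)/(r−g_2) = 3.22590/0.053 = 60.86603
P_0 = D_1/(1+r)^1 + D_2/(1+r)^2 + D_3/(1+r)^3 + D_4/(1+r)^4 + D_5/(1+r)^5 + TV/(1+r)^5
    = 1.87806 + 1.86619 + 1.85440 + 1.84269 + 1.83105 + 36.44821 = 45.72060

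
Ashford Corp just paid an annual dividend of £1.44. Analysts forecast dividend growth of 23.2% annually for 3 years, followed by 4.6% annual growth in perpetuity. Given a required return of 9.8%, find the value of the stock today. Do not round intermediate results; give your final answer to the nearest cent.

D_1 = 1.77408
D_2 = 2.18567
D_3 = 2.69274
Terminal value at year 3: TV = D_3×(1+g_2)/(r−g_2) = 2.81661/0.052 = 54.16552
P_0 = D_1/(1+r)^1 + D_2/(1+r)^2 + D_3/(1+r)^3 + TV/(1+r)^3
    = 1.61574 + 1.81292 + 2.03417 + 40.91814 = 46.38098

£46.38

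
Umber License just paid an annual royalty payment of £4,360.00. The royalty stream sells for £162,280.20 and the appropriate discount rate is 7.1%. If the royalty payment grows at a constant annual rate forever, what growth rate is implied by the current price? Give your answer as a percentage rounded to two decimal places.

P = D₀(1+g)/(r−g) ⇒ P(r−g) = D₀(1+g) ⇒ g(P+D₀) = P·r − D₀
g = (P·r − D₀)/(P + D₀) = (£162,280.20×0.071 − £4,360.00) / (£162,280.20 + £4,360.00) = 0.042978

4.30%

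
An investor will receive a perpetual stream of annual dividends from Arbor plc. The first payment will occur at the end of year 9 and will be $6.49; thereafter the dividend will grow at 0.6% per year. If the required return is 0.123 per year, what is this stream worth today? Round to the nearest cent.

$21.93

Value at end of year 8: C₁ / (r − g) = $6.49 / (0.123 − 0.006) = $55.4701
Discount to today: PV = $55.4701 / (1 + 0.123)^8 = $55.4701 / 2.529520 = $21.93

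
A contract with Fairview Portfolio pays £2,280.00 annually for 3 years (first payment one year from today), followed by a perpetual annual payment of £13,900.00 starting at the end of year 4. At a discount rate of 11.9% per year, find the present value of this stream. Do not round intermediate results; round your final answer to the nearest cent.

£88849.41

PV of 3-year annuity: £2,280.00 × [1 − (1+0.119)^−3] / 0.119 = 5485.59931
Perpetuity value at year 3: £13,900.00 / 0.119 = 116806.72269
PV of perpetuity: 116806.72269 / (1+0.119)^3 = 83363.81464
Total PV = 5485.59931 + 83363.81464 = 88849.41395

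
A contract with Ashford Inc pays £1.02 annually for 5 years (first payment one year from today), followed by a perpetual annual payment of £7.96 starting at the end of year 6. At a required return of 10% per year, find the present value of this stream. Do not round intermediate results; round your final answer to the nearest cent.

PV of 5-year annuity: £1.02 × [1 − (1+0.1)^−5] / 0.1 = 3.86660
Perpetuity value at year 5: £7.96 / 0.1 = 79.60000
PV of perpetuity: 79.60000 / (1+0.1)^5 = 49.42534
Total PV = 3.86660 + 49.42534 = 53.29194

£53.29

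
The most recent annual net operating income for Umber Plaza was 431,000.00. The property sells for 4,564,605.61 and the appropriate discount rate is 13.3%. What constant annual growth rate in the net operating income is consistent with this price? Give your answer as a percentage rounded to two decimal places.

3.52%

P = D₀(1+g)/(r−g) ⇒ P(r−g) = D₀(1+g) ⇒ g(P+D₀) = P·r − D₀
g = (P·r − D₀)/(P + D₀) = (4,564,605.61×0.133 − 431,000.00) / (4,564,605.61 + 431,000.00) = 0.035249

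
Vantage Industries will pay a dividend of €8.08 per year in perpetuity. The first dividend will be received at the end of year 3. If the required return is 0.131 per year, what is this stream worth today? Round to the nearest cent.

Value at end of year 2: C / r = €8.08 / 0.131 = €61.6794
Discount to today: PV = €61.6794 / (1 + 0.131)^2 = €61.6794 / 1.279161 = €48.22

€48.22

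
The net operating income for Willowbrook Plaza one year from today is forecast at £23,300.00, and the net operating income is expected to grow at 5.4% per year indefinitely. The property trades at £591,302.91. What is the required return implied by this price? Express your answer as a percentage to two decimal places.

9.34%

P = D₁/(r − g) ⇒ r = D₁/P + g = £23,300.0000/£591,302.91 + 0.054 = 0.039405 + 0.054 = 0.093405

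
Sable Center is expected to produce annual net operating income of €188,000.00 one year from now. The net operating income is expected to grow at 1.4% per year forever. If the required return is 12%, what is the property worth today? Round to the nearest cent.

Growing perpetuity: P = D₁ / (r − g) = €188,000.0000 / (0.12 − 0.014) = €1,773,584.91

€1773584.91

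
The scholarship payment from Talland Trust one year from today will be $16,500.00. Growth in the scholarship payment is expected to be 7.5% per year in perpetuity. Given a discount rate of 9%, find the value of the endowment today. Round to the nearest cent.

$1100000.00

Growing perpetuity: P = D₁ / (r − g) = $16,500.0000 / (0.09 − 0.075) = $1,100,000.00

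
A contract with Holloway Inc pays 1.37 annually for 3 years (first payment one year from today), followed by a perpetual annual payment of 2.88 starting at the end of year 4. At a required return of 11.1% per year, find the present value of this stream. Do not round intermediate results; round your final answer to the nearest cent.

PV of 3-year annuity: 1.37 × [1 − (1+0.111)^−3] / 0.111 = 3.34207
Perpetuity value at year 3: 2.88 / 0.111 = 25.94595
PV of perpetuity: 25.94595 / (1+0.111)^3 = 18.92027
Total PV = 3.34207 + 18.92027 = 22.26235

22.26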